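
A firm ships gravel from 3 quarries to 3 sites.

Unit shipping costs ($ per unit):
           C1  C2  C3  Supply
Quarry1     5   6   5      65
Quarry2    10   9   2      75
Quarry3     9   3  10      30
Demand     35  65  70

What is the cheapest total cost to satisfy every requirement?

630

Optimal allocation:
  Quarry1–C1: 35 × $5 = $175
  Quarry1–C2: 30 × $6 = $180
  Quarry2–C2: 5 × $9 = $45
  Quarry2–C3: 70 × $2 = $140
  Quarry3–C2: 30 × $3 = $90
Total = 175 + 180 + 45 + 140 + 90 = $630.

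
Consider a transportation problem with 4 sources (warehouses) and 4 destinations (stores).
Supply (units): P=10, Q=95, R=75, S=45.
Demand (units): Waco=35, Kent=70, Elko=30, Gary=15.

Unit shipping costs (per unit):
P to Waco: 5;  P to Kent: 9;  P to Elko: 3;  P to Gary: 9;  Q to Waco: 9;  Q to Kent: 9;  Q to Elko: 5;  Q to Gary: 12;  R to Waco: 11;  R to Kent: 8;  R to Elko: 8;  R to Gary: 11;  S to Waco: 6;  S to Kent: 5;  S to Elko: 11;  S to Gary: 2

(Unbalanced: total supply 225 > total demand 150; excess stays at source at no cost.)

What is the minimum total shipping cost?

925

An optimal shipping plan:
  P→Waco: 10 × 5 = 50
  Q→Elko: 30 × 5 = 150
  R→Kent: 65 × 8 = 520
  S→Waco: 25 × 6 = 150
  S→Kent: 5 × 5 = 25
  S→Gary: 15 × 2 = 30
Total = 50 + 150 + 520 + 150 + 25 + 30 = 925.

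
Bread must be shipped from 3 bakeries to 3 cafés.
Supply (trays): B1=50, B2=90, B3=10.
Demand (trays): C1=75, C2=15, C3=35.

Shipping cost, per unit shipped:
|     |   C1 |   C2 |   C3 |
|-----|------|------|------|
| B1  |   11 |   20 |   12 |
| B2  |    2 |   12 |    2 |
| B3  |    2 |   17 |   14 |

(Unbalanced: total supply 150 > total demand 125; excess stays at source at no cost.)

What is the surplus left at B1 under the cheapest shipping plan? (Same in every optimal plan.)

25

An optimal plan:
  B1→C1: 10 × 11 = 110
  B1→C2: 15 × 20 = 300
  B2→C1: 55 × 2 = 110
  B2→C3: 35 × 2 = 70
  B3→C1: 10 × 2 = 20
Total cost = 610.
B1 ships 25 of its 50, leaving 25.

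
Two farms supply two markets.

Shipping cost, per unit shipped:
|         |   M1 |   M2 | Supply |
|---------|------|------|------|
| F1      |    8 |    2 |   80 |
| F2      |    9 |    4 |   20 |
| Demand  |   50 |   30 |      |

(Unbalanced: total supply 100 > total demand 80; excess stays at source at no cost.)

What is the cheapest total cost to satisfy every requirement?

460

An optimal shipping plan:
  F1–M1: 50 × 8 = 400
  F1–M2: 30 × 2 = 60
Total = 400 + 60 = 460.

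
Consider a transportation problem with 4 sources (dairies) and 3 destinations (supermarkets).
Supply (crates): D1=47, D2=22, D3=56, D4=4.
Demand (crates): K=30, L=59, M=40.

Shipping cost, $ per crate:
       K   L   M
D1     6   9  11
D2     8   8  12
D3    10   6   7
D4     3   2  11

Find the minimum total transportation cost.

893

A cheapest plan:
  D1 to K: 30 × $6 = $180
  D1 to L: 17 × $9 = $153
  D2 to L: 22 × $8 = $176
  D3 to L: 16 × $6 = $96
  D3 to M: 40 × $7 = $280
  D4 to L: 4 × $2 = $8
Total = 180 + 153 + 176 + 96 + 280 + 8 = $893.
(Supply check: D1 ships 47; D2 ships 22; D3 ships 56; D4 ships 4.)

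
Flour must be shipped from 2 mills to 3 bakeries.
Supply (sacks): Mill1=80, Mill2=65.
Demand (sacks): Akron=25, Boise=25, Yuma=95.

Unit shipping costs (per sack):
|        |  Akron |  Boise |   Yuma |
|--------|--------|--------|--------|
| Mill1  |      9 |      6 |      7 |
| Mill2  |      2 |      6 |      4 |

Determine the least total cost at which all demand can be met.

745

A cheapest plan:
  Mill1→Boise: 25 × 6 = 150
  Mill1→Yuma: 55 × 7 = 385
  Mill2→Akron: 25 × 2 = 50
  Mill2→Yuma: 40 × 4 = 160
Total = 150 + 385 + 50 + 160 = 745.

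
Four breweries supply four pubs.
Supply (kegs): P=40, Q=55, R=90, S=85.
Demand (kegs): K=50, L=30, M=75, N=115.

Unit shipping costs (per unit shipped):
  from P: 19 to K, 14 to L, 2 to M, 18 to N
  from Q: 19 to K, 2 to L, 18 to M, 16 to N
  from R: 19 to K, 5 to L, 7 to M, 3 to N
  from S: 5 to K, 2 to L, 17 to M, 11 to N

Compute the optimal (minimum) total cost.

A cheapest plan:
  P to M: 40 × 2 = 80
  Q to L: 30 × 2 = 60
  Q to M: 25 × 18 = 450
  R to M: 10 × 7 = 70
  R to N: 80 × 3 = 240
  S to K: 50 × 5 = 250
  S to N: 35 × 11 = 385
Total = 80 + 60 + 450 + 70 + 240 + 250 + 385 = 1535.

1535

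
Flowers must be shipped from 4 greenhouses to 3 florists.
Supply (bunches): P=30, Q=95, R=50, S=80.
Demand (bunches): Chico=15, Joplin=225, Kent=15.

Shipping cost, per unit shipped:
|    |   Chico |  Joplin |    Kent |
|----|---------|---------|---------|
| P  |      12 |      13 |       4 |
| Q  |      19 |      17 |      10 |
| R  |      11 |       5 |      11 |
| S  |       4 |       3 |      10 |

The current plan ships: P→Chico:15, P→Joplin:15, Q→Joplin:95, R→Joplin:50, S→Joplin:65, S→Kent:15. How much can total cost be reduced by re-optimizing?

Current plan cost = 15·12 + 15·13 + 95·17 + 50·5 + 65·3 + 15·10 = 2585.
Optimal plan:
  P–Chico: 15 × 12 = 180
  P–Kent: 15 × 4 = 60
  Q–Joplin: 95 × 17 = 1615
  R–Joplin: 50 × 5 = 250
  S–Joplin: 80 × 3 = 240
Optimal cost = 2345.
Saving = 2585 − 2345 = 240.

240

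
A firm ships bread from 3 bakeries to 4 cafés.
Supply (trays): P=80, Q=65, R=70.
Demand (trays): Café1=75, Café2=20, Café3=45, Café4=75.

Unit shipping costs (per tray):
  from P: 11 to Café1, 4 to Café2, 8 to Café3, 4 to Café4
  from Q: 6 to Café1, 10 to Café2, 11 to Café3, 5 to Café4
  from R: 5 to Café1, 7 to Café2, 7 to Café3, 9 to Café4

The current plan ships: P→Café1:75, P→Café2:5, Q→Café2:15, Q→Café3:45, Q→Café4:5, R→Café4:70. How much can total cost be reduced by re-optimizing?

1010

Current plan cost = 75·11 + 5·4 + 15·10 + 45·11 + 5·5 + 70·9 = 2145.
Optimal plan:
  P→Café2: 20 × 4 = 80
  P→Café4: 60 × 4 = 240
  Q→Café1: 50 × 6 = 300
  Q→Café4: 15 × 5 = 75
  R→Café1: 25 × 5 = 125
  R→Café3: 45 × 7 = 315
Optimal cost = 1135.
Saving = 2145 − 1135 = 1010.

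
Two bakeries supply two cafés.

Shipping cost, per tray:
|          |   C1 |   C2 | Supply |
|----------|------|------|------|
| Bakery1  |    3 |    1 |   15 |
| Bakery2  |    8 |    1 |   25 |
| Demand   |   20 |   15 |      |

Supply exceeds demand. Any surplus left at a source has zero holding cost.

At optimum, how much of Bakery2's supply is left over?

Minimum-cost shipments:
  Bakery1->C1: 15 × 3 = 45
  Bakery2->C1: 5 × 8 = 40
  Bakery2->C2: 15 × 1 = 15
Total cost = 100.
Bakery2 ships 20 of its 25, leaving 5.

5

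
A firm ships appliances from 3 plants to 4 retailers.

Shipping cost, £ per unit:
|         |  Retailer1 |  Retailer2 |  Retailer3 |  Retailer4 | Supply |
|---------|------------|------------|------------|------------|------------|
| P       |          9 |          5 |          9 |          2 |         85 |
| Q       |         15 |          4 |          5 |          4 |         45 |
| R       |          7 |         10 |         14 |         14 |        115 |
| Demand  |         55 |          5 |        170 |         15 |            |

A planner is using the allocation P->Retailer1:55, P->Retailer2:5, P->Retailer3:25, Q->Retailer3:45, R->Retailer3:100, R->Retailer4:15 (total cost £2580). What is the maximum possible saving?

490

Current plan cost = 55·9 + 5·5 + 25·9 + 45·5 + 100·14 + 15·14 = £2580.
Optimal plan:
  P->Retailer2: 5 × £5 = £25
  P->Retailer3: 65 × £9 = £585
  P->Retailer4: 15 × £2 = £30
  Q->Retailer3: 45 × £5 = £225
  R->Retailer1: 55 × £7 = £385
  R->Retailer3: 60 × £14 = £840
Optimal cost = £2090.
Saving = 2580 − 2090 = £490.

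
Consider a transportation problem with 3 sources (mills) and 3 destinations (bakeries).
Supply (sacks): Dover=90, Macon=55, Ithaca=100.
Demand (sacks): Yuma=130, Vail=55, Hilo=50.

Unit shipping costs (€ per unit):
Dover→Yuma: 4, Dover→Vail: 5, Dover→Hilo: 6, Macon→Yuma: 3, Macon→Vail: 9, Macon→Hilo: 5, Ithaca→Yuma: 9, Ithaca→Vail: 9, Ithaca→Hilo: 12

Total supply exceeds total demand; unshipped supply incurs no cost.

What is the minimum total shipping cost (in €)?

A cheapest plan:
  Dover–Yuma: 40 × €4 = €160
  Dover–Hilo: 50 × €6 = €300
  Macon–Yuma: 55 × €3 = €165
  Ithaca–Yuma: 35 × €9 = €315
  Ithaca–Vail: 55 × €9 = €495
Total = 160 + 300 + 165 + 315 + 495 = €1435.
(Supply check: Dover ships 90; Macon ships 55; Ithaca ships 90.)

1435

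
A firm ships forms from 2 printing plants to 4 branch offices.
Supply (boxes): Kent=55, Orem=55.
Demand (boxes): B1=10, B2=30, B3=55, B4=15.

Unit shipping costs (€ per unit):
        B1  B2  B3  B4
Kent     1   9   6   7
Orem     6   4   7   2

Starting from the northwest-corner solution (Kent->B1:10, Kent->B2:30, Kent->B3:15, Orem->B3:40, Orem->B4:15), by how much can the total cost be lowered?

Current plan cost = 10·1 + 30·9 + 15·6 + 40·7 + 15·2 = €680.
Optimal plan:
  Kent–B1: 10 × €1 = €10
  Kent–B3: 45 × €6 = €270
  Orem–B2: 30 × €4 = €120
  Orem–B3: 10 × €7 = €70
  Orem–B4: 15 × €2 = €30
Optimal cost = €500.
Saving = 680 − 500 = €180.

180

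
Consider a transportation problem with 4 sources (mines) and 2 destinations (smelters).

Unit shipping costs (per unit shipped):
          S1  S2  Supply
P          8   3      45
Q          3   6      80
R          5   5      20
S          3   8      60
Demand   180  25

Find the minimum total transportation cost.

Optimal allocation:
  P to S1: 20 × 8 = 160
  P to S2: 25 × 3 = 75
  Q to S1: 80 × 3 = 240
  R to S1: 20 × 5 = 100
  S to S1: 60 × 3 = 180
Total = 160 + 75 + 240 + 100 + 180 = 755.

755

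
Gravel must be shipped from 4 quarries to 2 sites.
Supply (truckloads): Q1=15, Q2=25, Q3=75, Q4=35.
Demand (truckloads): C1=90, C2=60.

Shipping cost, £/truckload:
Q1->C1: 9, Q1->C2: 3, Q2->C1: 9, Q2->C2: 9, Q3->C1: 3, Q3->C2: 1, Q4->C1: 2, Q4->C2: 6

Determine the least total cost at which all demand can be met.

An optimal shipping plan:
  Q1–C2: 15 truckloads
  Q2–C1: 25 truckloads
  Q3–C1: 30 truckloads
  Q3–C2: 45 truckloads
  Q4–C1: 35 truckloads
Total cost = £475.

475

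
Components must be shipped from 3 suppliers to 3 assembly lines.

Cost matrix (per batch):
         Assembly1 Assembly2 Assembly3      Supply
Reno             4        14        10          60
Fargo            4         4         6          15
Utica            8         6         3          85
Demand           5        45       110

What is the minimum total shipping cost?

One minimum-cost allocation:
  Reno->Assembly1: 5 × 4 = 20
  Reno->Assembly3: 55 × 10 = 550
  Fargo->Assembly2: 15 × 4 = 60
  Utica->Assembly2: 30 × 6 = 180
  Utica->Assembly3: 55 × 3 = 165
Total = 20 + 550 + 60 + 180 + 165 = 975.
(Supply check: Reno ships 60; Fargo ships 15; Utica ships 85.)

975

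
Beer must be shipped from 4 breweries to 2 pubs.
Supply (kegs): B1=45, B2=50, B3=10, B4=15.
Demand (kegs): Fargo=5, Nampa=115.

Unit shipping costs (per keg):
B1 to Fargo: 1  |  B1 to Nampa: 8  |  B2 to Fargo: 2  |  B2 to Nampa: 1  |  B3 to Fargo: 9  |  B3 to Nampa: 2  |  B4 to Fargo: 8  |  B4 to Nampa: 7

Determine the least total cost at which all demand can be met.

500

One minimum-cost allocation:
  B1 to Fargo: 5 × 1 = 5
  B1 to Nampa: 40 × 8 = 320
  B2 to Nampa: 50 × 1 = 50
  B3 to Nampa: 10 × 2 = 20
  B4 to Nampa: 15 × 7 = 105
Total = 5 + 320 + 50 + 20 + 105 = 500.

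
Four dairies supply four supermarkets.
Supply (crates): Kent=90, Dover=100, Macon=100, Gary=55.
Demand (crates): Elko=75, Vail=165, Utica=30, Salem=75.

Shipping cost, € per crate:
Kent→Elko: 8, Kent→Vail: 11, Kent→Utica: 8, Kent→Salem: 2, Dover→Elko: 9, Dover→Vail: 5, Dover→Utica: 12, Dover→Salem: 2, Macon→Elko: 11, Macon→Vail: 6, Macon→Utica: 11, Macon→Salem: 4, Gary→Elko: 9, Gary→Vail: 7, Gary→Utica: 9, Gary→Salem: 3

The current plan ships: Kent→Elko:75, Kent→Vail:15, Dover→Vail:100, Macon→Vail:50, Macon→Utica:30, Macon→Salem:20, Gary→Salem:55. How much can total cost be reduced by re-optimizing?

170

Current plan cost = 75·8 + 15·11 + 100·5 + 50·6 + 30·11 + 20·4 + 55·3 = €2140.
Optimal plan:
  Kent to Elko: 75 crates
  Kent to Utica: 15 crates
  Dover to Vail: 65 crates
  Dover to Salem: 35 crates
  Macon to Vail: 100 crates
  Gary to Utica: 15 crates
  Gary to Salem: 40 crates
Optimal cost = €1970.
Saving = 2140 − 1970 = €170.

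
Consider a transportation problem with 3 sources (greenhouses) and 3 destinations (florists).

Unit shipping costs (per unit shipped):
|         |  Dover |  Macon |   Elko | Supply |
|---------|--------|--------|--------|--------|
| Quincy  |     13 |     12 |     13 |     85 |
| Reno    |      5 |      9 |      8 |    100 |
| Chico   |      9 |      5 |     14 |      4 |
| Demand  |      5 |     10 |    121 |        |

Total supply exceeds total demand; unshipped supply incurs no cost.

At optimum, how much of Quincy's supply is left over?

An optimal plan:
  Quincy to Macon: 6 bunches
  Quincy to Elko: 26 bunches
  Reno to Dover: 5 bunches
  Reno to Elko: 95 bunches
  Chico to Macon: 4 bunches
Total cost = 1215.
Quincy ships 32 of its 85, leaving 53.

53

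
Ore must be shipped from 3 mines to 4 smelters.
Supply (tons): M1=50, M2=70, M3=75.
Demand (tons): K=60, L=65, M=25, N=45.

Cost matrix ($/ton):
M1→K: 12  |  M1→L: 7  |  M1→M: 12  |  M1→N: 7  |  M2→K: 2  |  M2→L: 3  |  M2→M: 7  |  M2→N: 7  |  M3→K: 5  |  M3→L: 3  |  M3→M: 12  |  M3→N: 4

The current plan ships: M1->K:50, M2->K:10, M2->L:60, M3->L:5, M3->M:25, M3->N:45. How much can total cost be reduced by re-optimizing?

Current plan cost = 50·12 + 10·2 + 60·3 + 5·3 + 25·12 + 45·4 = $1295.
Optimal plan:
  M1 to M: 15 tons
  M1 to N: 35 tons
  M2 to K: 60 tons
  M2 to M: 10 tons
  M3 to L: 65 tons
  M3 to N: 10 tons
Optimal cost = $850.
Saving = 1295 − 850 = $445.

445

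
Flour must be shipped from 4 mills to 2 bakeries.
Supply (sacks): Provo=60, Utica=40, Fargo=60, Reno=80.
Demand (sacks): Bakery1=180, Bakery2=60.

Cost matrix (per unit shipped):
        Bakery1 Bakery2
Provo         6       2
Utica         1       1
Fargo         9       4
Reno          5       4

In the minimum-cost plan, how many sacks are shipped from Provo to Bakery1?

Optimal shipments:
  Provo→Bakery1: 60 × 6 = 360
  Utica→Bakery1: 40 × 1 = 40
  Fargo→Bakery2: 60 × 4 = 240
  Reno→Bakery1: 80 × 5 = 400
Total cost = 1040.
So Provo→Bakery1 carries 60 sacks.

60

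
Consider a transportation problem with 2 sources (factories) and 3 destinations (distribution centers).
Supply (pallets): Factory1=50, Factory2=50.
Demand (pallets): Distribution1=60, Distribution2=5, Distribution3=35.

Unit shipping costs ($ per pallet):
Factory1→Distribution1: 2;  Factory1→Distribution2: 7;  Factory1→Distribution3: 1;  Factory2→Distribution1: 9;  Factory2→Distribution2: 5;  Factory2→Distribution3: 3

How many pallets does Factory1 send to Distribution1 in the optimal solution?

Solving gives:
  Factory1 to Distribution1: 50 × $2 = $100
  Factory2 to Distribution1: 10 × $9 = $90
  Factory2 to Distribution2: 5 × $5 = $25
  Factory2 to Distribution3: 35 × $3 = $105
Total cost = $320.
So Factory1→Distribution1 carries 50 pallets.

50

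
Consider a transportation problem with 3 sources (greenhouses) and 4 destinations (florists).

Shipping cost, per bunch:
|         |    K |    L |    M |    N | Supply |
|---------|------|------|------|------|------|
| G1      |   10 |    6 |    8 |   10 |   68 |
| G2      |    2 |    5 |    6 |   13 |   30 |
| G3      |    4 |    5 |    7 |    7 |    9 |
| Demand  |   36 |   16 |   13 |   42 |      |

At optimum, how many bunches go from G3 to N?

3

Optimal shipments:
  G1 to L: 16 × 6 = 96
  G1 to M: 13 × 8 = 104
  G1 to N: 39 × 10 = 390
  G2 to K: 30 × 2 = 60
  G3 to K: 6 × 4 = 24
  G3 to N: 3 × 7 = 21
Total cost = 695.
So G3→N carries 3 bunches.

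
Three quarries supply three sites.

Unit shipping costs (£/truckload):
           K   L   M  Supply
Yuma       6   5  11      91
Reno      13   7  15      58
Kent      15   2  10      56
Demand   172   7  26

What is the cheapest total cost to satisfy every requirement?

A cheapest plan:
  Yuma→K: 91 × £6 = £546
  Reno→K: 58 × £13 = £754
  Kent→K: 23 × £15 = £345
  Kent→L: 7 × £2 = £14
  Kent→M: 26 × £10 = £260
Total = 546 + 754 + 345 + 14 + 260 = £1919.

1919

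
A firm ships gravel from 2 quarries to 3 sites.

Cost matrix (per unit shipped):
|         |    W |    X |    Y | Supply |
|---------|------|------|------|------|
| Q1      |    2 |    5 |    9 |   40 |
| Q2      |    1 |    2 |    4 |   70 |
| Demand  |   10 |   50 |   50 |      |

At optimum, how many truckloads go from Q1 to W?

Optimal shipments:
  Q1->W: 10 × 2 = 20
  Q1->X: 30 × 5 = 150
  Q2->X: 20 × 2 = 40
  Q2->Y: 50 × 4 = 200
Total cost = 410.
So Q1→W carries 10 truckloads.

10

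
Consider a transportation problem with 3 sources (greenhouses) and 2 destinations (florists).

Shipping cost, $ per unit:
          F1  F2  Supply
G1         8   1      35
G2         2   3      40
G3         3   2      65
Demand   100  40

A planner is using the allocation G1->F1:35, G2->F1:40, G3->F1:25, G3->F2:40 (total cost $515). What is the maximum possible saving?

210

Current plan cost = 35·8 + 40·2 + 25·3 + 40·2 = $515.
Optimal plan:
  G1->F2: 35 × $1 = $35
  G2->F1: 40 × $2 = $80
  G3->F1: 60 × $3 = $180
  G3->F2: 5 × $2 = $10
Optimal cost = $305.
Saving = 515 − 305 = $210.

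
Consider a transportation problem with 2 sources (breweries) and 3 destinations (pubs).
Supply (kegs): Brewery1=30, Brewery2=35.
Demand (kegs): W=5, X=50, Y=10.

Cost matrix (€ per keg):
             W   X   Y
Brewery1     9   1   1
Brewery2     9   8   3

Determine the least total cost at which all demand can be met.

265

One minimum-cost allocation:
  Brewery1 to X: 30 × €1 = €30
  Brewery2 to W: 5 × €9 = €45
  Brewery2 to X: 20 × €8 = €160
  Brewery2 to Y: 10 × €3 = €30
Total = 30 + 45 + 160 + 30 = €265.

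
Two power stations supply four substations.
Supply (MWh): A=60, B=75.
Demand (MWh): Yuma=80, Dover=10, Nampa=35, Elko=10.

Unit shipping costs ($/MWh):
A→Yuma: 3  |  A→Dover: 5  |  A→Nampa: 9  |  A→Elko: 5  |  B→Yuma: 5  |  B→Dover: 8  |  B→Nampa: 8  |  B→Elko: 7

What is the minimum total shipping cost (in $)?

700

A cheapest plan:
  A→Yuma: 40 × $3 = $120
  A→Dover: 10 × $5 = $50
  A→Elko: 10 × $5 = $50
  B→Yuma: 40 × $5 = $200
  B→Nampa: 35 × $8 = $280
Total = 120 + 50 + 50 + 200 + 280 = $700.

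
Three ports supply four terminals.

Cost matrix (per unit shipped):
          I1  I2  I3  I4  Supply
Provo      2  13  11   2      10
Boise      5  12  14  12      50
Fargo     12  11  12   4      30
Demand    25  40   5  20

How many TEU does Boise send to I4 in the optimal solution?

Optimal shipments:
  Provo to I1: 10 × 2 = 20
  Boise to I1: 15 × 5 = 75
  Boise to I2: 35 × 12 = 420
  Fargo to I2: 5 × 11 = 55
  Fargo to I3: 5 × 12 = 60
  Fargo to I4: 20 × 4 = 80
Total cost = 710.
The route Boise→I4 is not used.

0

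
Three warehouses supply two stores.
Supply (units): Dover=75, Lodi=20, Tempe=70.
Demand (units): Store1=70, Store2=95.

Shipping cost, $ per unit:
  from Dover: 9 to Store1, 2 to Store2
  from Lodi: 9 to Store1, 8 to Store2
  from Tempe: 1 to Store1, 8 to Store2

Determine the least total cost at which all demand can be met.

380

One minimum-cost allocation:
  Dover→Store2: 75 × $2 = $150
  Lodi→Store2: 20 × $8 = $160
  Tempe→Store1: 70 × $1 = $70
Total = 150 + 160 + 70 = $380.
(Supply check: Dover ships 75; Lodi ships 20; Tempe ships 70.)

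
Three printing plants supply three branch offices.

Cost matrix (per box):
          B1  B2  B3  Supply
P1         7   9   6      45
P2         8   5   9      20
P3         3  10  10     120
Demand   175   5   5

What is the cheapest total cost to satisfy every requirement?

815

One minimum-cost allocation:
  P1->B1: 40 × 7 = 280
  P1->B3: 5 × 6 = 30
  P2->B1: 15 × 8 = 120
  P2->B2: 5 × 5 = 25
  P3->B1: 120 × 3 = 360
Total = 280 + 30 + 120 + 25 + 360 = 815.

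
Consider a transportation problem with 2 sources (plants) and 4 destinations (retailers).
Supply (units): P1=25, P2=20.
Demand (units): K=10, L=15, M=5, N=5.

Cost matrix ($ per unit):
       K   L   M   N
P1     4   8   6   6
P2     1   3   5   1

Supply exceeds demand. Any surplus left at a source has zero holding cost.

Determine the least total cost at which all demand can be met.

120

Optimal allocation:
  P1 to K: 10 units
  P1 to M: 5 units
  P2 to L: 15 units
  P2 to N: 5 units
Total cost = $120.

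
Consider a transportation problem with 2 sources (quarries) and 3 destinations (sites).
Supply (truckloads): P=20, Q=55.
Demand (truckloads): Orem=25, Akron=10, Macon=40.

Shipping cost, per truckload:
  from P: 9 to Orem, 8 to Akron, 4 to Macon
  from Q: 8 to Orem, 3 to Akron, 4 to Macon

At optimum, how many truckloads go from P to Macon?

20

Optimal shipments:
  P to Macon: 20 × 4 = 80
  Q to Orem: 25 × 8 = 200
  Q to Akron: 10 × 3 = 30
  Q to Macon: 20 × 4 = 80
Total cost = 390.
So P→Macon carries 20 truckloads.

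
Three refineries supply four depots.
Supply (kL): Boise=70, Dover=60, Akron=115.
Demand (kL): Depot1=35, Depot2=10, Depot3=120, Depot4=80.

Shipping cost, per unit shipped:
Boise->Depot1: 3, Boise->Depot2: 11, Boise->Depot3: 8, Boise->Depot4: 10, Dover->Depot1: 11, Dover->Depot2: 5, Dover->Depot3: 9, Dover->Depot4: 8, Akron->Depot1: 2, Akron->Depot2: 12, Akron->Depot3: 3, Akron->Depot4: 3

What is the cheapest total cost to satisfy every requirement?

1180

One minimum-cost allocation:
  Boise–Depot1: 35 × 3 = 105
  Boise–Depot3: 35 × 8 = 280
  Dover–Depot2: 10 × 5 = 50
  Dover–Depot4: 50 × 8 = 400
  Akron–Depot3: 85 × 3 = 255
  Akron–Depot4: 30 × 3 = 90
Total = 105 + 280 + 50 + 400 + 255 + 90 = 1180.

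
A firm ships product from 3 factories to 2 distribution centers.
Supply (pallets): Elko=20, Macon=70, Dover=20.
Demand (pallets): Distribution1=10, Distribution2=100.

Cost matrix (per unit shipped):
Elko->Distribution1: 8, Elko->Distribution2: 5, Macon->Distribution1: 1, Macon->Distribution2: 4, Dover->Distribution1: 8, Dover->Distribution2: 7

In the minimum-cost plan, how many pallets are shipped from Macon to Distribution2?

The minimum-cost plan:
  Elko->Distribution2: 20 × 5 = 100
  Macon->Distribution1: 10 × 1 = 10
  Macon->Distribution2: 60 × 4 = 240
  Dover->Distribution2: 20 × 7 = 140
Total cost = 490.
So Macon→Distribution2 carries 60 pallets.

60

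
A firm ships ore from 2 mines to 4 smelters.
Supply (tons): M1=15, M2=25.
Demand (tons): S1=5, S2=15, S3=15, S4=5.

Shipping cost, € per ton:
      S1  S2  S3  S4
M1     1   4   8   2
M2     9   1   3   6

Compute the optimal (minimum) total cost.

90

A cheapest plan:
  M1–S1: 5 tons
  M1–S2: 5 tons
  M1–S4: 5 tons
  M2–S2: 10 tons
  M2–S3: 15 tons
Total cost = €90.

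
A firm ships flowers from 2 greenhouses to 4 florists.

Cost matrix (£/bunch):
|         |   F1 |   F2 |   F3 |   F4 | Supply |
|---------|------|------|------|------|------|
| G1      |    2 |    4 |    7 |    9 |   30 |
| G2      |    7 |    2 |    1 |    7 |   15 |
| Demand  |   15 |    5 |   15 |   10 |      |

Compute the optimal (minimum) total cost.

155

A cheapest plan:
  G1–F1: 15 × £2 = £30
  G1–F2: 5 × £4 = £20
  G1–F4: 10 × £9 = £90
  G2–F3: 15 × £1 = £15
Total = 30 + 20 + 90 + 15 = £155.
(Supply check: G1 ships 30; G2 ships 15.)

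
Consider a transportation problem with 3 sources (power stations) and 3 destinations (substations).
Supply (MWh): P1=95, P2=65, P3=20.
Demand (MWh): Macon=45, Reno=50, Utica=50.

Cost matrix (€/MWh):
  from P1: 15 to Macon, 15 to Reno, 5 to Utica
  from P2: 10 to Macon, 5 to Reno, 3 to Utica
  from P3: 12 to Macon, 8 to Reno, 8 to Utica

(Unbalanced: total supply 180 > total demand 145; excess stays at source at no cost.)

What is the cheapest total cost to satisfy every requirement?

An optimal shipping plan:
  P1→Macon: 10 MWh
  P1→Utica: 50 MWh
  P2→Macon: 15 MWh
  P2→Reno: 50 MWh
  P3→Macon: 20 MWh
Total cost = €1040.

1040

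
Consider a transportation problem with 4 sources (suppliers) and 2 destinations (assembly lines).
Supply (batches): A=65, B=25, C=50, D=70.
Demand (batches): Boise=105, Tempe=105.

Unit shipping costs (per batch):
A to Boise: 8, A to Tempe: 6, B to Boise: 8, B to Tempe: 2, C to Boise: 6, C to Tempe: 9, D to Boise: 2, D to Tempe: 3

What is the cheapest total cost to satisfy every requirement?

895

A cheapest plan:
  A->Tempe: 65 × 6 = 390
  B->Tempe: 25 × 2 = 50
  C->Boise: 50 × 6 = 300
  D->Boise: 55 × 2 = 110
  D->Tempe: 15 × 3 = 45
Total = 390 + 50 + 300 + 110 + 45 = 895.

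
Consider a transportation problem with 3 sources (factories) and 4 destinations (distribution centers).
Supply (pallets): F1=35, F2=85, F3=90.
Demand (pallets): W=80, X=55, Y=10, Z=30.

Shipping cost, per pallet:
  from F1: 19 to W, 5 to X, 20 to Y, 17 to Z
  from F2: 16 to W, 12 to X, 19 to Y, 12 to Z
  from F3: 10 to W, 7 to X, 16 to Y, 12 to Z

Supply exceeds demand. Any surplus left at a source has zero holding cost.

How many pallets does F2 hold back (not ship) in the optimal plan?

An optimal plan:
  F1->X: 35 pallets
  F2->X: 10 pallets
  F2->Y: 10 pallets
  F2->Z: 30 pallets
  F3->W: 80 pallets
  F3->X: 10 pallets
Total cost = 1715.
F2 ships 50 of its 85, leaving 35.

35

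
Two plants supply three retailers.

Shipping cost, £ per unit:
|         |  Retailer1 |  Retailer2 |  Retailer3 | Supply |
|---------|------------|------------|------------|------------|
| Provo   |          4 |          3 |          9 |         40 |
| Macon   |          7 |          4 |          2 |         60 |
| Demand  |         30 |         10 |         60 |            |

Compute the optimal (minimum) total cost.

270

A cheapest plan:
  Provo->Retailer1: 30 × £4 = £120
  Provo->Retailer2: 10 × £3 = £30
  Macon->Retailer3: 60 × £2 = £120
Total = 120 + 30 + 120 = £270.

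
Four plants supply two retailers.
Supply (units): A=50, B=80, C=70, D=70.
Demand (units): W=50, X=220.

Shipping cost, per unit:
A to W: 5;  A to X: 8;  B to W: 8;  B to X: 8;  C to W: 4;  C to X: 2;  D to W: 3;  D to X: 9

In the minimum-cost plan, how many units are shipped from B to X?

The minimum-cost plan:
  A→X: 50 × 8 = 400
  B→X: 80 × 8 = 640
  C→X: 70 × 2 = 140
  D→W: 50 × 3 = 150
  D→X: 20 × 9 = 180
Total cost = 1510.
So B→X carries 80 units.

80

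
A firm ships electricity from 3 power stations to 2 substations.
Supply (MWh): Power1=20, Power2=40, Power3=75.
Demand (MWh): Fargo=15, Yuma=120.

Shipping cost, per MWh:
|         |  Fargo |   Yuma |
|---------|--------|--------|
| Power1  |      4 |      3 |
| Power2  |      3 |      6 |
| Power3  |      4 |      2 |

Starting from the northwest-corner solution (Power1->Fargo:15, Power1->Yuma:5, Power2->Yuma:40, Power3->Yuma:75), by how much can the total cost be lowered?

Current plan cost = 15·4 + 5·3 + 40·6 + 75·2 = 465.
Optimal plan:
  Power1->Yuma: 20 × 3 = 60
  Power2->Fargo: 15 × 3 = 45
  Power2->Yuma: 25 × 6 = 150
  Power3->Yuma: 75 × 2 = 150
Optimal cost = 405.
Saving = 465 − 405 = 60.

60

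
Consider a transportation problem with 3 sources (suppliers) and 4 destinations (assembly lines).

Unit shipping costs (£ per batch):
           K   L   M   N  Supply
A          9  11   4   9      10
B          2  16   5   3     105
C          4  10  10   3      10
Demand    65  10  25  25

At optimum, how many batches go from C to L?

Optimal shipments:
  A–M: 10 × £4 = £40
  B–K: 65 × £2 = £130
  B–M: 15 × £5 = £75
  B–N: 25 × £3 = £75
  C–L: 10 × £10 = £100
Total cost = £420.
So C→L carries 10 batches.

10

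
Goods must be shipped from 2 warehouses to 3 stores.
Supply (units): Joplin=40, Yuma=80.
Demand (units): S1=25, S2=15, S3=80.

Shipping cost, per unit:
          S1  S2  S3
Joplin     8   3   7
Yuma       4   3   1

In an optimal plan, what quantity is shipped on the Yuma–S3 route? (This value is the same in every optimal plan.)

80

Optimal shipments:
  Joplin–S1: 25 × 8 = 200
  Joplin–S2: 15 × 3 = 45
  Yuma–S3: 80 × 1 = 80
Total cost = 325.
So Yuma→S3 carries 80 units.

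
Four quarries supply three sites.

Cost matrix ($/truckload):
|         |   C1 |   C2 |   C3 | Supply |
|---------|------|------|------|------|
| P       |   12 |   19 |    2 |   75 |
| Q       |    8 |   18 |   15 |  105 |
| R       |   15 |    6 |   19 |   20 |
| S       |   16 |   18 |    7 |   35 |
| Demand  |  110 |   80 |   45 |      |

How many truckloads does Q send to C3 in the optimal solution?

0

Solving gives:
  P->C1: 5 × $12 = $60
  P->C2: 25 × $19 = $475
  P->C3: 45 × $2 = $90
  Q->C1: 105 × $8 = $840
  R->C2: 20 × $6 = $120
  S->C2: 35 × $18 = $630
Total cost = $2215.
The route Q→C3 is not used.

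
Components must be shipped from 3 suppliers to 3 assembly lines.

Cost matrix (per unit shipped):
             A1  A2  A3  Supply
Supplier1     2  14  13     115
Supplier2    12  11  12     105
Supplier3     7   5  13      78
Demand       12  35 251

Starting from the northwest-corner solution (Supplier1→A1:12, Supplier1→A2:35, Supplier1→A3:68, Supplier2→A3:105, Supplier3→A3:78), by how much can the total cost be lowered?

Current plan cost = 12·2 + 35·14 + 68·13 + 105·12 + 78·13 = 3672.
Optimal plan:
  Supplier1 to A1: 12 × 2 = 24
  Supplier1 to A3: 103 × 13 = 1339
  Supplier2 to A3: 105 × 12 = 1260
  Supplier3 to A2: 35 × 5 = 175
  Supplier3 to A3: 43 × 13 = 559
Optimal cost = 3357.
Saving = 3672 − 3357 = 315.

315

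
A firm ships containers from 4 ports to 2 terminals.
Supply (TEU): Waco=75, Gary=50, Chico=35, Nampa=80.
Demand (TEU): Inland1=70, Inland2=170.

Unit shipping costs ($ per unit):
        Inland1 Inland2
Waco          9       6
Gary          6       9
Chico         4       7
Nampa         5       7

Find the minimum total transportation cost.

One minimum-cost allocation:
  Waco–Inland2: 75 TEU
  Gary–Inland1: 50 TEU
  Chico–Inland1: 20 TEU
  Chico–Inland2: 15 TEU
  Nampa–Inland2: 80 TEU
Total cost = $1495.

1495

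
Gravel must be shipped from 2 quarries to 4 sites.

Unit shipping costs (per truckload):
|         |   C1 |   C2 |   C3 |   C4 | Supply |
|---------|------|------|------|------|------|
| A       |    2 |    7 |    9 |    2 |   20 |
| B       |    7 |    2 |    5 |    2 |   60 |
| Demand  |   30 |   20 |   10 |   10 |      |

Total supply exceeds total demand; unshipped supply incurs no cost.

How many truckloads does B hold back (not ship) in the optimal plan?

Minimum-cost shipments:
  A to C1: 20 truckloads
  B to C1: 10 truckloads
  B to C2: 20 truckloads
  B to C3: 10 truckloads
  B to C4: 10 truckloads
Total cost = 220.
B ships 50 of its 60, leaving 10.

10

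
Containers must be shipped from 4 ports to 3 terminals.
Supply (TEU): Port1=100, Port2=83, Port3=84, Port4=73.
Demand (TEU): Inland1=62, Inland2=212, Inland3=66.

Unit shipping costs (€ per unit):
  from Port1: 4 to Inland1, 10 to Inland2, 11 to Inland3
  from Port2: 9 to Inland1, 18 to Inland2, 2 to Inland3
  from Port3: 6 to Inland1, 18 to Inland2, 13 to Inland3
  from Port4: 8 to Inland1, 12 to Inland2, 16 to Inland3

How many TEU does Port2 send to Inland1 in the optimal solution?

0

Solving gives:
  Port1→Inland2: 100 × €10 = €1000
  Port2→Inland2: 17 × €18 = €306
  Port2→Inland3: 66 × €2 = €132
  Port3→Inland1: 62 × €6 = €372
  Port3→Inland2: 22 × €18 = €396
  Port4→Inland2: 73 × €12 = €876
Total cost = €3082.
The route Port2→Inland1 is not used.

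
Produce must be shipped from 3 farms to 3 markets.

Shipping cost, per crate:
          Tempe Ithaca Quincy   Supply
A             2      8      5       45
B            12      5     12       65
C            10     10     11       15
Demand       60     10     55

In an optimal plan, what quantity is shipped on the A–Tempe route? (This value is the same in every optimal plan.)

The minimum-cost plan:
  A→Tempe: 45 × 2 = 90
  B→Ithaca: 10 × 5 = 50
  B→Quincy: 55 × 12 = 660
  C→Tempe: 15 × 10 = 150
Total cost = 950.
So A→Tempe carries 45 crates.

45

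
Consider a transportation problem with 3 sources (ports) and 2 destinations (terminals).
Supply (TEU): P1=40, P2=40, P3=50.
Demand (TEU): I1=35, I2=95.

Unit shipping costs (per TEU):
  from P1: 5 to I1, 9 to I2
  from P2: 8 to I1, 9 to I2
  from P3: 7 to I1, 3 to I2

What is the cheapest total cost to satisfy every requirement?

One minimum-cost allocation:
  P1→I1: 35 × 5 = 175
  P1→I2: 5 × 9 = 45
  P2→I2: 40 × 9 = 360
  P3→I2: 50 × 3 = 150
Total = 175 + 45 + 360 + 150 = 730.
(Supply check: P1 ships 40; P2 ships 40; P3 ships 50.)

730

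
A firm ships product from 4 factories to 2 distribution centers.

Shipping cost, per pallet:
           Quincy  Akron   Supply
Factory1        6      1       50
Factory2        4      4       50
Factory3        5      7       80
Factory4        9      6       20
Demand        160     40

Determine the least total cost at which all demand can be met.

880

One minimum-cost allocation:
  Factory1->Quincy: 10 × 6 = 60
  Factory1->Akron: 40 × 1 = 40
  Factory2->Quincy: 50 × 4 = 200
  Factory3->Quincy: 80 × 5 = 400
  Factory4->Quincy: 20 × 9 = 180
Total = 60 + 40 + 200 + 400 + 180 = 880.
(Supply check: Factory1 ships 50; Factory2 ships 50; Factory3 ships 80; Factory4 ships 20.)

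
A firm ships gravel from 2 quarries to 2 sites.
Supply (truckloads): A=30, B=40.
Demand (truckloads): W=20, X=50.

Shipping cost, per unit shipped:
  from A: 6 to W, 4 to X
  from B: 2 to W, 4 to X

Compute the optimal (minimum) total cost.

One minimum-cost allocation:
  A–X: 30 × 4 = 120
  B–W: 20 × 2 = 40
  B–X: 20 × 4 = 80
Total = 120 + 40 + 80 = 240.

240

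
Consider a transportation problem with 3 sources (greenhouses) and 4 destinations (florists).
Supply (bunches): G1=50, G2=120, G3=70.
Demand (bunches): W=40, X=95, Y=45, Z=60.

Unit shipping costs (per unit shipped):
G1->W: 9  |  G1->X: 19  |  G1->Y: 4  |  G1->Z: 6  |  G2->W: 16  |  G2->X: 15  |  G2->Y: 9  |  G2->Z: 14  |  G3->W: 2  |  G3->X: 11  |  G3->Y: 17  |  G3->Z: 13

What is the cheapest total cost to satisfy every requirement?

Optimal allocation:
  G1->Z: 50 × 6 = 300
  G2->X: 65 × 15 = 975
  G2->Y: 45 × 9 = 405
  G2->Z: 10 × 14 = 140
  G3->W: 40 × 2 = 80
  G3->X: 30 × 11 = 330
Total = 300 + 975 + 405 + 140 + 80 + 330 = 2230.
(Supply check: G1 ships 50; G2 ships 120; G3 ships 70.)

2230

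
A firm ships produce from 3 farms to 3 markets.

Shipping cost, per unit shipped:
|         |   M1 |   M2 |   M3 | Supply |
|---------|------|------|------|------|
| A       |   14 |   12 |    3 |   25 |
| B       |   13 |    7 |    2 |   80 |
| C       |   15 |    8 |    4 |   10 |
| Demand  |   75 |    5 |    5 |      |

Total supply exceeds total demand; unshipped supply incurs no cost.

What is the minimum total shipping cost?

A cheapest plan:
  A to M3: 5 crates
  B to M1: 75 crates
  B to M2: 5 crates
Total cost = 1025.

1025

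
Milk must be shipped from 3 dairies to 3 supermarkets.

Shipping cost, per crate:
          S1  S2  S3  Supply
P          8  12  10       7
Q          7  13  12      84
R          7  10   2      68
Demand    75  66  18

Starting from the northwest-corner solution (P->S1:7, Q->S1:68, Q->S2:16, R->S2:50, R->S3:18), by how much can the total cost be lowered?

Current plan cost = 7·8 + 68·7 + 16·13 + 50·10 + 18·2 = 1276.
Optimal plan:
  P–S2: 7 × 12 = 84
  Q–S1: 75 × 7 = 525
  Q–S2: 9 × 13 = 117
  R–S2: 50 × 10 = 500
  R–S3: 18 × 2 = 36
Optimal cost = 1262.
Saving = 1276 − 1262 = 14.

14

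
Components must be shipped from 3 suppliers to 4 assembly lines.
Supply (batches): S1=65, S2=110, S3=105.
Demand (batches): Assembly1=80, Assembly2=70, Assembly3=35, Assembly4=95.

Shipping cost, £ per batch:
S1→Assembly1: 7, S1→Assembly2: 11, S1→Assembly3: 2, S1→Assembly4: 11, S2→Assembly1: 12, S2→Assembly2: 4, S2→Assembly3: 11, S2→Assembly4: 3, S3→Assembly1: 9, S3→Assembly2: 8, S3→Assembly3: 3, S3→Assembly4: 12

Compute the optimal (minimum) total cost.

1480

One minimum-cost allocation:
  S1–Assembly1: 65 × £7 = £455
  S2–Assembly2: 15 × £4 = £60
  S2–Assembly4: 95 × £3 = £285
  S3–Assembly1: 15 × £9 = £135
  S3–Assembly2: 55 × £8 = £440
  S3–Assembly3: 35 × £3 = £105
Total = 455 + 60 + 285 + 135 + 440 + 105 = £1480.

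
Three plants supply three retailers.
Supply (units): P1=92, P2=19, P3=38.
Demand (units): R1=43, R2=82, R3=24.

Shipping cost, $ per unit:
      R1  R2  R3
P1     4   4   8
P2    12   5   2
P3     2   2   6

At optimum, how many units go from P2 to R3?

The minimum-cost plan:
  P1 to R1: 5 × $4 = $20
  P1 to R2: 82 × $4 = $328
  P1 to R3: 5 × $8 = $40
  P2 to R3: 19 × $2 = $38
  P3 to R1: 38 × $2 = $76
Total cost = $502.
So P2→R3 carries 19 units.

19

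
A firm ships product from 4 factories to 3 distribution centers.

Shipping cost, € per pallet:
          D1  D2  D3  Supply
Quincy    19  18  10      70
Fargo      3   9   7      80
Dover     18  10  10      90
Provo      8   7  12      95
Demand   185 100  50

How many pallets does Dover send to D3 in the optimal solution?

Solving gives:
  Quincy–D1: 10 pallets
  Quincy–D2: 10 pallets
  Quincy–D3: 50 pallets
  Fargo–D1: 80 pallets
  Dover–D2: 90 pallets
  Provo–D1: 95 pallets
Total cost = €2770.
The route Dover→D3 is not used.

0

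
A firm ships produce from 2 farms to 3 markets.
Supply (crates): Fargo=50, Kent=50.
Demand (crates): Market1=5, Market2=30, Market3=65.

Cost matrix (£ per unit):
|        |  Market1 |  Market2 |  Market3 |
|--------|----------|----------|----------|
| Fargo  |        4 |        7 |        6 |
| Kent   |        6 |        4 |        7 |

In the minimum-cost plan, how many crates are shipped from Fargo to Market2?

The minimum-cost plan:
  Fargo–Market1: 5 × £4 = £20
  Fargo–Market3: 45 × £6 = £270
  Kent–Market2: 30 × £4 = £120
  Kent–Market3: 20 × £7 = £140
Total cost = £550.
The route Fargo→Market2 is not used.

0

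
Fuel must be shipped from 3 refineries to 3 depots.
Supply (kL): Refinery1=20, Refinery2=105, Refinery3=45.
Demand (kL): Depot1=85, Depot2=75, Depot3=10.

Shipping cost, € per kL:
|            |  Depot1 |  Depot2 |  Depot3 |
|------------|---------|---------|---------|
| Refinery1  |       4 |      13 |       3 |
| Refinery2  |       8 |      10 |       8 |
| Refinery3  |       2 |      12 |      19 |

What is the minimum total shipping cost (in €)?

1150

An optimal shipping plan:
  Refinery1→Depot1: 10 × €4 = €40
  Refinery1→Depot3: 10 × €3 = €30
  Refinery2→Depot1: 30 × €8 = €240
  Refinery2→Depot2: 75 × €10 = €750
  Refinery3→Depot1: 45 × €2 = €90
Total = 40 + 30 + 240 + 750 + 90 = €1150.
(Supply check: Refinery1 ships 20; Refinery2 ships 105; Refinery3 ships 45.)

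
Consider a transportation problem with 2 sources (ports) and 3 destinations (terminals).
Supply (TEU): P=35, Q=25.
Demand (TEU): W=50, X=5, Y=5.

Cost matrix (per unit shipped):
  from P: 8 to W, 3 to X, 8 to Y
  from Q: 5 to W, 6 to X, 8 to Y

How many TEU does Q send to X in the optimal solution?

Solving gives:
  P to W: 25 × 8 = 200
  P to X: 5 × 3 = 15
  P to Y: 5 × 8 = 40
  Q to W: 25 × 5 = 125
Total cost = 380.
The route Q→X is not used.

0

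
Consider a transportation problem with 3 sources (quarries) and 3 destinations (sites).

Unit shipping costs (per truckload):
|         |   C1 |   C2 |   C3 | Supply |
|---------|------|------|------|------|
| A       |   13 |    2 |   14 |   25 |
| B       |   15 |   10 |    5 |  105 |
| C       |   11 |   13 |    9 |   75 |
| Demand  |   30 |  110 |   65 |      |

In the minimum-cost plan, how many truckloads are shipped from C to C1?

30

The minimum-cost plan:
  A to C2: 25 × 2 = 50
  B to C2: 40 × 10 = 400
  B to C3: 65 × 5 = 325
  C to C1: 30 × 11 = 330
  C to C2: 45 × 13 = 585
Total cost = 1690.
So C→C1 carries 30 truckloads.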